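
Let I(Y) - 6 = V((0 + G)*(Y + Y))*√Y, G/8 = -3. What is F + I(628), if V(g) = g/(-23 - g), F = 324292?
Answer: 324298 - 60288*√157/30121 ≈ 3.2427e+5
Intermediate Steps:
G = -24 (G = 8*(-3) = -24)
I(Y) = 6 + 48*Y^(3/2)/(23 - 48*Y) (I(Y) = 6 + (-(0 - 24)*(Y + Y)/(23 + (0 - 24)*(Y + Y)))*√Y = 6 + (-(-48*Y)/(23 - 48*Y))*√Y = 6 + (48*Y/(23 - 48*Y))*√Y = 6 + 48*Y^(3/2)/(23 - 48*Y))
F + I(628) = 324292 + 6*(-23 - 10048*√157 + 48*628)/(-23 + 48*628) = 324292 + 6*(-23 - 10048*√157 + 30144)/(-23 + 30144) = 324292 + 6*(-23 - 10048*√157 + 30144)/30121 = 324292 + 6*(1/30121)*(30121 - 10048*√157) = 324292 + (6 - 60288*√157/30121) = 324298 - 60288*√157/30121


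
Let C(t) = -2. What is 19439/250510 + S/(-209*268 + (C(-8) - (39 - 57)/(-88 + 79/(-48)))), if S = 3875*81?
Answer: -83413618640554/15095050336015 ≈ -5.5259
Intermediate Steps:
S = 313875
19439/250510 + S/(-209*268 + (C(-8) - (39 - 57)/(-88 + 79/(-48)))) = 19439/250510 + 313875/(-209*268 + (-2 - (39 - 57)/(-88 + 79/(-48)))) = 19439*(1/250510) + 313875/(-56012 + (-2 - (-18)/(-88 + 79*(-1/48)))) = 19439/250510 + 313875/(-56012 + (-2 - (-18)/(-88 - 79/48))) = 19439/250510 + 313875/(-56012 + (-2 - (-18)/(-4303/48))) = 19439/250510 + 313875/(-56012 + (-2 - (-18)*(-48)/4303)) = 19439/250510 + 313875/(-56012 + (-2 - 1*864/4303)) = 19439/250510 + 313875/(-56012 + (-2 - 864/4303)) = 19439/250510 + 313875/(-56012 - 9470/4303) = 19439/250510 + 313875/(-241029106/4303) = 19439/250510 + 313875*(-4303/241029106) = 19439/250510 - 1350604125/241029106 = -83413618640554/15095050336015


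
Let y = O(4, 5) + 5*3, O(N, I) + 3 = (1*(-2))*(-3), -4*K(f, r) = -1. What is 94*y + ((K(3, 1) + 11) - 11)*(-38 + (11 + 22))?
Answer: 6763/4 ≈ 1690.8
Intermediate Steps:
K(f, r) = ¼ (K(f, r) = -¼*(-1) = ¼)
O(N, I) = 3 (O(N, I) = -3 + (1*(-2))*(-3) = -3 - 2*(-3) = -3 + 6 = 3)
y = 18 (y = 3 + 5*3 = 3 + 15 = 18)
94*y + ((K(3, 1) + 11) - 11)*(-38 + (11 + 22)) = 94*18 + ((¼ + 11) - 11)*(-38 + (11 + 22)) = 1692 + (45/4 - 11)*(-38 + 33) = 1692 + (¼)*(-5) = 1692 - 5/4 = 6763/4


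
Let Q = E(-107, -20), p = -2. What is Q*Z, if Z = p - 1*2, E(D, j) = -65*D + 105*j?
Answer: -19420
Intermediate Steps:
Q = 4855 (Q = -65*(-107) + 105*(-20) = 6955 - 2100 = 4855)
Z = -4 (Z = -2 - 1*2 = -2 - 2 = -4)
Q*Z = 4855*(-4) = -19420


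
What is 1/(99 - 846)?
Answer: -1/747 ≈ -0.0013387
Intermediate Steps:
1/(99 - 846) = 1/(-747) = -1/747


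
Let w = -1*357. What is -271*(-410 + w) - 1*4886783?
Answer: -4678926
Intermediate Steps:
w = -357
-271*(-410 + w) - 1*4886783 = -271*(-410 - 357) - 1*4886783 = -271*(-767) - 4886783 = 207857 - 4886783 = -4678926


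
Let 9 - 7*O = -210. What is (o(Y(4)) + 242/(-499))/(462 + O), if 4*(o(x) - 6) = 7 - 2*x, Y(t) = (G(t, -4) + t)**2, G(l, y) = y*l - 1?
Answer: -359709/2297396 ≈ -0.15657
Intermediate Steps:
O = 219/7 (O = 9/7 - 1/7*(-210) = 9/7 + 30 = 219/7 ≈ 31.286)
G(l, y) = -1 + l*y (G(l, y) = l*y - 1 = -1 + l*y)
Y(t) = (-1 - 3*t)**2 (Y(t) = ((-1 + t*(-4)) + t)**2 = ((-1 - 4*t) + t)**2 = (-1 - 3*t)**2)
o(x) = 31/4 - x/2 (o(x) = 6 + (7 - 2*x)/4 = 6 + (7/4 - x/2) = 31/4 - x/2)
(o(Y(4)) + 242/(-499))/(462 + O) = ((31/4 - (1 + 3*4)**2/2) + 242/(-499))/(462 + 219/7) = ((31/4 - (1 + 12)**2/2) + 242*(-1/499))/(3453/7) = ((31/4 - 1/2*13**2) - 242/499)*(7/3453) = ((31/4 - 1/2*169) - 242/499)*(7/3453) = ((31/4 - 169/2) - 242/499)*(7/3453) = (-307/4 - 242/499)*(7/3453) = -154161/1996*7/3453 = -359709/2297396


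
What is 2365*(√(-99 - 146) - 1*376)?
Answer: -889240 + 16555*I*√5 ≈ -8.8924e+5 + 37018.0*I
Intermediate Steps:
2365*(√(-99 - 146) - 1*376) = 2365*(√(-245) - 376) = 2365*(7*I*√5 - 376) = 2365*(-376 + 7*I*√5) = -889240 + 16555*I*√5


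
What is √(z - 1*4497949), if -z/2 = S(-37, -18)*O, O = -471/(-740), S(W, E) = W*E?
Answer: 4*I*√7029370/5 ≈ 2121.0*I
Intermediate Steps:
S(W, E) = E*W
O = 471/740 (O = -471*(-1/740) = 471/740 ≈ 0.63649)
z = -4239/5 (z = -2*(-18*(-37))*471/740 = -1332*471/740 = -2*4239/10 = -4239/5 ≈ -847.80)
√(z - 1*4497949) = √(-4239/5 - 1*4497949) = √(-4239/5 - 4497949) = √(-22493984/5) = 4*I*√7029370/5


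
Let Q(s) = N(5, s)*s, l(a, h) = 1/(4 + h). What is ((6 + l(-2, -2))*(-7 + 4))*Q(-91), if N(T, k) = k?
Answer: -322959/2 ≈ -1.6148e+5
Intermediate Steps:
Q(s) = s² (Q(s) = s*s = s²)
((6 + l(-2, -2))*(-7 + 4))*Q(-91) = ((6 + 1/(4 - 2))*(-7 + 4))*(-91)² = ((6 + 1/2)*(-3))*8281 = ((6 + ½)*(-3))*8281 = ((13/2)*(-3))*8281 = -39/2*8281 = -322959/2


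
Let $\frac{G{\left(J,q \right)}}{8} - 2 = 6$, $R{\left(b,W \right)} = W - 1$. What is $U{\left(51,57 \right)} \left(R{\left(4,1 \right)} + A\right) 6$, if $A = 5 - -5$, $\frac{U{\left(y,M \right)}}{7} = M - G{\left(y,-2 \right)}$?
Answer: $-2940$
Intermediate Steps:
$R{\left(b,W \right)} = -1 + W$ ($R{\left(b,W \right)} = W - 1 = -1 + W$)
$G{\left(J,q \right)} = 64$ ($G{\left(J,q \right)} = 16 + 8 \cdot 6 = 16 + 48 = 64$)
$U{\left(y,M \right)} = -448 + 7 M$ ($U{\left(y,M \right)} = 7 \left(M - 64\right) = 7 \left(-64 + M\right) = -448 + 7 M$)
$A = 10$ ($A = 5 + 5 = 10$)
$U{\left(51,57 \right)} \left(R{\left(4,1 \right)} + A\right) 6 = \left(-448 + 7 \cdot 57\right) \left(\left(-1 + 1\right) + 10\right) 6 = \left(-448 + 399\right) \left(0 + 10\right) 6 = - 49 \cdot 10 \cdot 6 = \left(-49\right) 60 = -2940$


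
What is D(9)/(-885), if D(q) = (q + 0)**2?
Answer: -27/295 ≈ -0.091525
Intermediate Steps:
D(q) = q**2
D(9)/(-885) = 9**2/(-885) = 81*(-1/885) = -27/295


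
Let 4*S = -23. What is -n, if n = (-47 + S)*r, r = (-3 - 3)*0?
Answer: 0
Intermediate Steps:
S = -23/4 (S = (1/4)*(-23) = -23/4 ≈ -5.7500)
r = 0 (r = -6*0 = 0)
n = 0 (n = (-47 - 23/4)*0 = -211/4*0 = 0)
-n = -1*0 = 0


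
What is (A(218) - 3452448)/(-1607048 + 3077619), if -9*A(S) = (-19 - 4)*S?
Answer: -31067018/13235139 ≈ -2.3473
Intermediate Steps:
A(S) = 23*S/9 (A(S) = -(-19 - 4)*S/9 = -(-23)*S/9 = 23*S/9)
(A(218) - 3452448)/(-1607048 + 3077619) = ((23/9)*218 - 3452448)/(-1607048 + 3077619) = (5014/9 - 3452448)/1470571 = -31067018/9*1/1470571 = -31067018/13235139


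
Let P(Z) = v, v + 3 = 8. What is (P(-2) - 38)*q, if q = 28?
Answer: -924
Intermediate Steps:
v = 5 (v = -3 + 8 = 5)
P(Z) = 5
(P(-2) - 38)*q = (5 - 38)*28 = -33*28 = -924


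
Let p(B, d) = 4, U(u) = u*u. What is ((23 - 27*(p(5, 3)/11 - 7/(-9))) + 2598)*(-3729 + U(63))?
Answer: 6838080/11 ≈ 6.2164e+5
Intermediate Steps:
U(u) = u**2
((23 - 27*(p(5, 3)/11 - 7/(-9))) + 2598)*(-3729 + U(63)) = ((23 - 27*(4/11 - 7/(-9))) + 2598)*(-3729 + 63**2) = ((23 - 27*(4*(1/11) - 7*(-1/9))) + 2598)*(-3729 + 3969) = ((23 - 27*(4/11 + 7/9)) + 2598)*240 = ((23 - 27*113/99) + 2598)*240 = ((23 - 339/11) + 2598)*240 = (-86/11 + 2598)*240 = (28492/11)*240 = 6838080/11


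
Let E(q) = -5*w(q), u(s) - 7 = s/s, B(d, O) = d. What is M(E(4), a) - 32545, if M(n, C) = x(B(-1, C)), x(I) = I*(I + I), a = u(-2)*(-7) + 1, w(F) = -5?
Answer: -32543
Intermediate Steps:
u(s) = 8 (u(s) = 7 + s/s = 7 + 1 = 8)
a = -55 (a = 8*(-7) + 1 = -56 + 1 = -55)
E(q) = 25 (E(q) = -5*(-5) = 25)
x(I) = 2*I² (x(I) = I*(2*I) = 2*I²)
M(n, C) = 2 (M(n, C) = 2*(-1)² = 2*1 = 2)
M(E(4), a) - 32545 = 2 - 32545 = -32543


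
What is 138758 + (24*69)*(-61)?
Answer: 37742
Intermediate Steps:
138758 + (24*69)*(-61) = 138758 + 1656*(-61) = 138758 - 101016 = 37742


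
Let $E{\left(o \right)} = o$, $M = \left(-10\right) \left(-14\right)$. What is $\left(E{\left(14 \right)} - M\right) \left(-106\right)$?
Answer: $13356$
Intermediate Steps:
$M = 140$
$\left(E{\left(14 \right)} - M\right) \left(-106\right) = \left(14 - 140\right) \left(-106\right) = \left(-126\right) \left(-106\right) = 13356$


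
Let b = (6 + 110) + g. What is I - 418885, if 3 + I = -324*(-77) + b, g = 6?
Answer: -393818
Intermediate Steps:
b = 122 (b = (6 + 110) + 6 = 116 + 6 = 122)
I = 25067 (I = -3 + (-324*(-77) + 122) = -3 + (24948 + 122) = -3 + 25070 = 25067)
I - 418885 = 25067 - 418885 = -393818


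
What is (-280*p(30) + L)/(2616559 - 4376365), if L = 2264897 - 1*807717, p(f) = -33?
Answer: -43130/51759 ≈ -0.83329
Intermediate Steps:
L = 1457180 (L = 2264897 - 807717 = 1457180)
(-280*p(30) + L)/(2616559 - 4376365) = (-280*(-33) + 1457180)/(2616559 - 4376365) = (9240 + 1457180)/(-1759806) = 1466420*(-1/1759806) = -43130/51759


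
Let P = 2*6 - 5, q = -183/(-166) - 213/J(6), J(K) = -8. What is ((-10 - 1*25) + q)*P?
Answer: -33803/664 ≈ -50.908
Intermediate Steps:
q = 18411/664 (q = -183/(-166) - 213/(-8) = -183*(-1/166) - 213*(-⅛) = 183/166 + 213/8 = 18411/664 ≈ 27.727)
P = 7 (P = 12 - 5 = 7)
((-10 - 1*25) + q)*P = ((-10 - 1*25) + 18411/664)*7 = ((-10 - 25) + 18411/664)*7 = (-35 + 18411/664)*7 = -4829/664*7 = -33803/664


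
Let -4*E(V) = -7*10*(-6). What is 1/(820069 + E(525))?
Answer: 1/819964 ≈ 1.2196e-6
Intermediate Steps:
E(V) = -105 (E(V) = -(-7*10)*(-6)/4 = -(-35)*(-6)/2 = -¼*420 = -105)
1/(820069 + E(525)) = 1/(820069 - 105) = 1/819964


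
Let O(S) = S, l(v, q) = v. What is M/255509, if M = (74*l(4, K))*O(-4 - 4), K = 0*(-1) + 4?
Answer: -2368/255509 ≈ -0.0092678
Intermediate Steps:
K = 4 (K = 0 + 4 = 4)
M = -2368 (M = (74*4)*(-4 - 4) = 296*(-8) = -2368)
M/255509 = -2368/255509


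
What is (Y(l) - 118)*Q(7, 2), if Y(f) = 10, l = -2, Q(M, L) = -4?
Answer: 432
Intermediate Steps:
(Y(l) - 118)*Q(7, 2) = (10 - 118)*(-4) = -108*(-4) = 432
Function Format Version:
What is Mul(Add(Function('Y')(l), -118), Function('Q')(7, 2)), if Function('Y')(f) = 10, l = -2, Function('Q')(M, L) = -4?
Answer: 432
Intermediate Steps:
Mul(Add(Function('Y')(l), -118), Function('Q')(7, 2)) = Mul(Add(10, -118), -4) = Mul(-108, -4) = 432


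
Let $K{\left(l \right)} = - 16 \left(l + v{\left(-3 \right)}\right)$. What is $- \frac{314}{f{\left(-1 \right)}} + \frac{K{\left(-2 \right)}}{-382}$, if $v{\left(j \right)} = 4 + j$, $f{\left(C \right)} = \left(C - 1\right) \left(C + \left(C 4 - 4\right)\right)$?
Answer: $- \frac{30059}{1719} \approx -17.486$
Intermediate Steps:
$f{\left(C \right)} = \left(-1 + C\right) \left(-4 + 5 C\right)$ ($f{\left(C \right)} = \left(-1 + C\right) \left(C + \left(4 C - 4\right)\right) = \left(-1 + C\right) \left(C + \left(-4 + 4 C\right)\right) = \left(-1 + C\right) \left(-4 + 5 C\right)$)
$K{\left(l \right)} = -16 - 16 l$ ($K{\left(l \right)} = - 16 \left(l + \left(4 - 3\right)\right) = - 16 \left(l + 1\right) = - 16 \left(1 + l\right) = -16 - 16 l$)
$- \frac{314}{f{\left(-1 \right)}} + \frac{K{\left(-2 \right)}}{-382} = - \frac{314}{4 - -9 + 5 \left(-1\right)^{2}} + \frac{-16 - -32}{-382} = - \frac{314}{4 + 9 + 5 \cdot 1} + \left(-16 + 32\right) \left(- \frac{1}{382}\right) = - \frac{314}{4 + 9 + 5} + 16 \left(- \frac{1}{382}\right) = - \frac{314}{18} - \frac{8}{191} = \left(-314\right) \frac{1}{18} - \frac{8}{191} = - \frac{157}{9} - \frac{8}{191} = - \frac{30059}{1719}$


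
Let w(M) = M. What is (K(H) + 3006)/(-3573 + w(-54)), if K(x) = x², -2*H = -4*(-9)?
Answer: -370/403 ≈ -0.91811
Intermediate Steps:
H = -18 (H = -(-1)*4*(-9)/2 = -(-1)*(-36)/2 = -½*36 = -18)
(K(H) + 3006)/(-3573 + w(-54)) = ((-18)² + 3006)/(-3573 - 54) = (324 + 3006)/(-3627) = 3330*(-1/3627) = -370/403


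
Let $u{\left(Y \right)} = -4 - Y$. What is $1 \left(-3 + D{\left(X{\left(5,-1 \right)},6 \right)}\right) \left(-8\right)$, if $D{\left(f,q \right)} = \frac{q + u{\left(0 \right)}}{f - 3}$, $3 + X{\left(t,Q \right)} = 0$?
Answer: $\frac{80}{3} \approx 26.667$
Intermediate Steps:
$X{\left(t,Q \right)} = -3$ ($X{\left(t,Q \right)} = -3 + 0 = -3$)
$D{\left(f,q \right)} = \frac{-4 + q}{-3 + f}$ ($D{\left(f,q \right)} = \frac{q - 4}{f - 3} = \frac{q + \left(-4 + 0\right)}{-3 + f} = \frac{q - 4}{-3 + f} = \frac{-4 + q}{-3 + f}$)
$1 \left(-3 + D{\left(X{\left(5,-1 \right)},6 \right)}\right) \left(-8\right) = 1 \left(-3 + \frac{-4 + 6}{-3 - 3}\right) \left(-8\right) = 1 \left(-3 + \frac{1}{-6} \cdot 2\right) \left(-8\right) = 1 \left(-3 - \frac{1}{3}\right) \left(-8\right) = 1 \left(- \frac{10}{3}\right) \left(-8\right) = \left(- \frac{10}{3}\right) \left(-8\right) = \frac{80}{3}$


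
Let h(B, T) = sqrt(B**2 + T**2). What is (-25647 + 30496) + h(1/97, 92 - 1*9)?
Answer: 4849 + sqrt(64818602)/97 ≈ 4932.0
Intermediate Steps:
(-25647 + 30496) + h(1/97, 92 - 1*9) = (-25647 + 30496) + sqrt((1/97)**2 + (92 - 1*9)**2) = 4849 + sqrt((1/97)**2 + (92 - 9)**2) = 4849 + sqrt(1/9409 + 83**2) = 4849 + sqrt(1/9409 + 6889) = 4849 + sqrt(64818602/9409) = 4849 + sqrt(64818602)/97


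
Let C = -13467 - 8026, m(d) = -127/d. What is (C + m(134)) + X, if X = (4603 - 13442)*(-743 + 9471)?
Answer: -10340550317/134 ≈ -7.7168e+7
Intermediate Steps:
X = -77146792 (X = -8839*8728 = -77146792)
C = -21493
(C + m(134)) + X = (-21493 - 127/134) - 77146792 = -2880189/134 - 77146792 = -10340550317/134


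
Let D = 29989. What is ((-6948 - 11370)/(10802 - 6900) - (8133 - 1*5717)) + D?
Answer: 53785764/1951 ≈ 27568.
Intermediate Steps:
((-6948 - 11370)/(10802 - 6900) - (8133 - 1*5717)) + D = ((-6948 - 11370)/(10802 - 6900) - (8133 - 1*5717)) + 29989 = (-18318/3902 - (8133 - 5717)) + 29989 = (-18318*1/3902 - 1*2416) + 29989 = (-9159/1951 - 2416) + 29989 = -4722775/1951 + 29989 = 53785764/1951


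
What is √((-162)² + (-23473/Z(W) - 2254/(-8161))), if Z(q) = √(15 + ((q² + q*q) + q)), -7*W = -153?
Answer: √(64571778266921763912 - 33257078425708809*√3039)/49602558 ≈ 159.68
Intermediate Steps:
W = 153/7 (W = -⅐*(-153) = 153/7 ≈ 21.857)
Z(q) = √(15 + q + 2*q²) (Z(q) = √(15 + ((q² + q²) + q)) = √(15 + (2*q² + q)) = √(15 + (q + 2*q²)) = √(15 + q + 2*q²))
√((-162)² + (-23473/Z(W) - 2254/(-8161))) = √((-162)² + (-23473/√(15 + 153/7 + 2*(153/7)²) - 2254/(-8161))) = √(26244 + (-23473/√(15 + 153/7 + 2*(23409/49)) - 2254*(-1/8161))) = √(26244 + (-23473/√(15 + 153/7 + 46818/49) + 2254/8161)) = √(26244 + (-23473*7*√3039/12156 + 2254/8161)) = √(26244 + (-164311*√3039/12156 + 2254/8161)) = √(26244 + (2254/8161 - 164311*√3039/12156)) = √(214179538/8161 - 164311*√3039/12156)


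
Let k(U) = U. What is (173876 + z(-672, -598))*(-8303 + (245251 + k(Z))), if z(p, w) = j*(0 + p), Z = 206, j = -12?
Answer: 43147798760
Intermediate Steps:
z(p, w) = -12*p (z(p, w) = -12*(0 + p) = -12*p)
(173876 + z(-672, -598))*(-8303 + (245251 + k(Z))) = (173876 - 12*(-672))*(-8303 + (245251 + 206)) = (173876 + 8064)*(-8303 + 245457) = 181940*237154 = 43147798760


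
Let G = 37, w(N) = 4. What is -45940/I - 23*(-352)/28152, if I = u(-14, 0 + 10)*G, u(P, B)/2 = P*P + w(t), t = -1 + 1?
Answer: -318881/113220 ≈ -2.8165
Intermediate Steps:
t = 0
u(P, B) = 8 + 2*P**2 (u(P, B) = 2*(P*P + 4) = 2*(P**2 + 4) = 2*(4 + P**2) = 8 + 2*P**2)
I = 14800 (I = (8 + 2*(-14)**2)*37 = (8 + 2*196)*37 = (8 + 392)*37 = 400*37 = 14800)
-45940/I - 23*(-352)/28152 = -45940/14800 - 23*(-352)/28152 = -45940*1/14800 + 8096*(1/28152) = -2297/740 + 44/153 = -318881/113220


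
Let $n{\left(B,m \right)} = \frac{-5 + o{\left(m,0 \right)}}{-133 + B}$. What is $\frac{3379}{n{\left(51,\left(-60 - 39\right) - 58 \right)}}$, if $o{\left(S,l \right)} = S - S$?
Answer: $\frac{277078}{5} \approx 55416.0$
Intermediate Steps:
$o{\left(S,l \right)} = 0$
$n{\left(B,m \right)} = - \frac{5}{-133 + B}$ ($n{\left(B,m \right)} = \frac{-5 + 0}{-133 + B} = - \frac{5}{-133 + B}$)
$\frac{3379}{n{\left(51,\left(-60 - 39\right) - 58 \right)}} = \frac{3379}{\left(-5\right) \frac{1}{-133 + 51}} = \frac{3379}{\left(-5\right) \frac{1}{-82}} = \frac{3379}{\left(-5\right) \left(- \frac{1}{82}\right)} = \frac{3379}{\frac{5}{82}} = 3379 \cdot \frac{82}{5} = \frac{277078}{5}$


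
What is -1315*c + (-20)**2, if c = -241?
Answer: 317315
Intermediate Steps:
-1315*c + (-20)**2 = -1315*(-241) + (-20)**2 = 316915 + 400 = 317315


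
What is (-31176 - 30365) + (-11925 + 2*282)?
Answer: -72902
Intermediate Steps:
(-31176 - 30365) + (-11925 + 2*282) = -61541 + (-11925 + 564) = -61541 - 11361 = -72902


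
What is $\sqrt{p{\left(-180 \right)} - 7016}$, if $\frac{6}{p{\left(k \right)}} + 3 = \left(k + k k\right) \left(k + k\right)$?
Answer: $\frac{i \sqrt{104882581764424618}}{3866401} \approx 83.762 i$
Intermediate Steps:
$p{\left(k \right)} = \frac{6}{-3 + 2 k \left(k + k^{2}\right)}$ ($p{\left(k \right)} = \frac{6}{-3 + \left(k + k k\right) \left(k + k\right)} = \frac{6}{-3 + \left(k + k^{2}\right) 2 k} = \frac{6}{-3 + 2 k \left(k + k^{2}\right)}$)
$\sqrt{p{\left(-180 \right)} - 7016} = \sqrt{\frac{6}{-3 + 2 \left(-180\right)^{2} + 2 \left(-180\right)^{3}} - 7016} = \sqrt{\frac{6}{-3 + 2 \cdot 32400 + 2 \left(-5832000\right)} - 7016} = \sqrt{\frac{6}{-3 + 64800 - 11664000} - 7016} = \sqrt{\frac{6}{-11599203} - 7016} = \sqrt{6 \left(- \frac{1}{11599203}\right) - 7016} = \sqrt{- \frac{2}{3866401} - 7016} = \sqrt{- \frac{27126669418}{3866401}} = \frac{i \sqrt{104882581764424618}}{3866401}$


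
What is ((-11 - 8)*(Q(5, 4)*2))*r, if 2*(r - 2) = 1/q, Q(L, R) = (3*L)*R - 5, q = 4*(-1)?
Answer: -15675/4 ≈ -3918.8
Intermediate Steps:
q = -4
Q(L, R) = -5 + 3*L*R (Q(L, R) = 3*L*R - 5 = -5 + 3*L*R)
r = 15/8 (r = 2 + (½)/(-4) = 2 + (½)*(-¼) = 2 - ⅛ = 15/8 ≈ 1.8750)
((-11 - 8)*(Q(5, 4)*2))*r = ((-11 - 8)*((-5 + 3*5*4)*2))*(15/8) = -19*(-5 + 60)*2*(15/8) = -1045*2*(15/8) = -19*110*(15/8) = -2090*15/8 = -15675/4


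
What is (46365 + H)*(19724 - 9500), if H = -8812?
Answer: 383941872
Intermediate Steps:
(46365 + H)*(19724 - 9500) = (46365 - 8812)*(19724 - 9500) = 37553*10224 = 383941872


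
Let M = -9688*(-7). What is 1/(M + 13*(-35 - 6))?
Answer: 1/67283 ≈ 1.4863e-5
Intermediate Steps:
M = 67816 (M = -692*(-98) = 67816)
1/(M + 13*(-35 - 6)) = 1/(67816 + 13*(-35 - 6)) = 1/(67816 + 13*(-41)) = 1/(67816 - 533) = 1/67283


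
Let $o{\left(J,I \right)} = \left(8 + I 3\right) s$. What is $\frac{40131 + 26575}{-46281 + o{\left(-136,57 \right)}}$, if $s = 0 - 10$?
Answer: $- \frac{66706}{48071} \approx -1.3877$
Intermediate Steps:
$s = -10$ ($s = 0 - 10 = -10$)
$o{\left(J,I \right)} = -80 - 30 I$ ($o{\left(J,I \right)} = \left(8 + I 3\right) \left(-10\right) = \left(8 + 3 I\right) \left(-10\right) = -80 - 30 I$)
$\frac{40131 + 26575}{-46281 + o{\left(-136,57 \right)}} = \frac{40131 + 26575}{-46281 - 1790} = \frac{66706}{-46281 - 1790} = \frac{66706}{-48071} = 66706 \left(- \frac{1}{48071}\right) = - \frac{66706}{48071}$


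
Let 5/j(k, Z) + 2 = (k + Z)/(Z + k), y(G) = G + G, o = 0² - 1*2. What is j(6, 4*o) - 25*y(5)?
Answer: -255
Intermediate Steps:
o = -2 (o = 0 - 2 = -2)
y(G) = 2*G
j(k, Z) = -5 (j(k, Z) = 5/(-2 + (k + Z)/(Z + k)) = 5/(-2 + (Z + k)/(Z + k)) = 5/(-2 + 1) = 5/(-1) = 5*(-1) = -5)
j(6, 4*o) - 25*y(5) = -5 - 50*5 = -5 - 25*10 = -5 - 250 = -255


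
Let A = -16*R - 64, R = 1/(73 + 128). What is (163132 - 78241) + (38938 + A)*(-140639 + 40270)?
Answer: -784231976711/201 ≈ -3.9017e+9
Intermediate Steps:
R = 1/201 ≈ 0.0049751
A = -12880/201 (A = -16*1/201 - 64 = -16/201 - 64 = -12880/201 ≈ -64.080)
(163132 - 78241) + (38938 + A)*(-140639 + 40270) = (163132 - 78241) + (38938 - 12880/201)*(-140639 + 40270) = 84891 + (7813658/201)*(-100369) = 84891 - 784249039802/201 = -784231976711/201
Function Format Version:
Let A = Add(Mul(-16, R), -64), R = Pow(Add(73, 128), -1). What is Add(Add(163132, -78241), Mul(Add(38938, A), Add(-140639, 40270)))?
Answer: Rational(-784231976711, 201) ≈ -3.9017e+9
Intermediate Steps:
R = Rational(1, 201) (R = Pow(201, -1) = Rational(1, 201) ≈ 0.0049751)
A = Rational(-12880, 201) (A = Add(Mul(-16, Rational(1, 201)), -64) = Add(Rational(-16, 201), -64) = Rational(-12880, 201) ≈ -64.080)
Add(Add(163132, -78241), Mul(Add(38938, A), Add(-140639, 40270))) = Add(Add(163132, -78241), Mul(Add(38938, Rational(-12880, 201)), Add(-140639, 40270))) = Add(84891, Mul(Rational(7813658, 201), -100369)) = Add(84891, Rational(-784249039802, 201)) = Rational(-784231976711, 201)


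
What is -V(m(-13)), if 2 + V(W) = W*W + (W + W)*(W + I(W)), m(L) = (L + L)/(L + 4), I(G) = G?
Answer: -3218/81 ≈ -39.728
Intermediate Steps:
m(L) = 2*L/(4 + L) (m(L) = (2*L)/(4 + L) = 2*L/(4 + L))
V(W) = -2 + 5*W² (V(W) = -2 + (W*W + (W + W)*(W + W)) = -2 + (W² + (2*W)*(2*W)) = -2 + (W² + 4*W²) = -2 + 5*W²)
-V(m(-13)) = -(-2 + 5*(2*(-13)/(4 - 13))²) = -(-2 + 5*(2*(-13)/(-9))²) = -(-2 + 5*(2*(-13)*(-⅑))²) = -(-2 + 5*(26/9)²) = -(-2 + 5*(676/81)) = -(-2 + 3380/81) = -1*3218/81 = -3218/81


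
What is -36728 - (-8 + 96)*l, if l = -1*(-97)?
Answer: -45264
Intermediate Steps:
l = 97
-36728 - (-8 + 96)*l = -36728 - (-8 + 96)*97 = -36728 - 88*97 = -36728 - 1*8536 = -36728 - 8536 = -45264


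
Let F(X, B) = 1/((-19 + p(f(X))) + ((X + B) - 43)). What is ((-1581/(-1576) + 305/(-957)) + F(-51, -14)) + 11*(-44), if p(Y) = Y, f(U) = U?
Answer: -64877477755/134232648 ≈ -483.32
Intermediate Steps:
F(X, B) = 1/(-62 + B + 2*X) (F(X, B) = 1/((-19 + X) + ((X + B) - 43)) = 1/((-19 + X) + ((B + X) - 43)) = 1/((-19 + X) + (-43 + B + X)) = 1/(-62 + B + 2*X))
((-1581/(-1576) + 305/(-957)) + F(-51, -14)) + 11*(-44) = ((-1581/(-1576) + 305/(-957)) + 1/(-62 - 14 + 2*(-51))) + 11*(-44) = ((-1581*(-1/1576) + 305*(-1/957)) + 1/(-62 - 14 - 102)) - 484 = ((1581/1576 - 305/957) + 1/(-178)) - 484 = (1032337/1508232 - 1/178) - 484 = 91123877/134232648 - 484 = -64877477755/134232648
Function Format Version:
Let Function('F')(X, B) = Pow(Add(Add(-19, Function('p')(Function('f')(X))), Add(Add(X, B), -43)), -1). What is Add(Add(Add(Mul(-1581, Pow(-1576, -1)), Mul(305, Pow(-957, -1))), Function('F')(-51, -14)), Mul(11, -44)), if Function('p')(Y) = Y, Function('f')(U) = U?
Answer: Rational(-64877477755, 134232648) ≈ -483.32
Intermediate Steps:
Function('F')(X, B) = Pow(Add(-62, B, Mul(2, X)), -1) (Function('F')(X, B) = Pow(Add(Add(-19, X), Add(Add(X, B), -43)), -1) = Pow(Add(Add(-19, X), Add(Add(B, X), -43)), -1) = Pow(Add(Add(-19, X), Add(-43, B, X)), -1) = Pow(Add(-62, B, Mul(2, X)), -1))
Add(Add(Add(Mul(-1581, Pow(-1576, -1)), Mul(305, Pow(-957, -1))), Function('F')(-51, -14)), Mul(11, -44)) = Add(Add(Add(Mul(-1581, Pow(-1576, -1)), Mul(305, Pow(-957, -1))), Pow(Add(-62, -14, Mul(2, -51)), -1)), Mul(11, -44)) = Add(Add(Add(Mul(-1581, Rational(-1, 1576)), Mul(305, Rational(-1, 957))), Pow(Add(-62, -14, -102), -1)), -484) = Add(Add(Add(Rational(1581, 1576), Rational(-305, 957)), Pow(-178, -1)), -484) = Add(Add(Rational(1032337, 1508232), Rational(-1, 178)), -484) = Add(Rational(91123877, 134232648), -484) = Rational(-64877477755, 134232648)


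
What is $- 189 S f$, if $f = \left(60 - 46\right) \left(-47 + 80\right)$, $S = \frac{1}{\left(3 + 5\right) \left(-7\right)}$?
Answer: $\frac{6237}{4} \approx 1559.3$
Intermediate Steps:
$S = - \frac{1}{56}$ ($S = \frac{1}{8 \left(-7\right)} = \frac{1}{-56} = - \frac{1}{56} \approx -0.017857$)
$f = 462$ ($f = 14 \cdot 33 = 462$)
$- 189 S f = \left(-189\right) \left(- \frac{1}{56}\right) 462 = \frac{27}{8} \cdot 462 = \frac{6237}{4}$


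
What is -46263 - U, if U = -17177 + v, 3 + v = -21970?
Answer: -7113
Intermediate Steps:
v = -21973 (v = -3 - 21970 = -21973)
U = -39150 (U = -17177 - 21973 = -39150)
-46263 - U = -46263 - 1*(-39150) = -46263 + 39150 = -7113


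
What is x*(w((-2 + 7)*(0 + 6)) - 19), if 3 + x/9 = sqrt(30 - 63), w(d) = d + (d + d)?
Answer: -1917 + 639*I*sqrt(33) ≈ -1917.0 + 3670.8*I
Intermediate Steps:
w(d) = 3*d (w(d) = d + 2*d = 3*d)
x = -27 + 9*I*sqrt(33) (x = -27 + 9*sqrt(30 - 63) = -27 + 9*sqrt(-33) = -27 + 9*(I*sqrt(33)) = -27 + 9*I*sqrt(33) ≈ -27.0 + 51.701*I)
x*(w((-2 + 7)*(0 + 6)) - 19) = (-27 + 9*I*sqrt(33))*(3*((-2 + 7)*(0 + 6)) - 19) = (-27 + 9*I*sqrt(33))*(3*(5*6) - 19) = (-27 + 9*I*sqrt(33))*(3*30 - 19) = (-27 + 9*I*sqrt(33))*(90 - 19) = (-27 + 9*I*sqrt(33))*71 = -1917 + 639*I*sqrt(33)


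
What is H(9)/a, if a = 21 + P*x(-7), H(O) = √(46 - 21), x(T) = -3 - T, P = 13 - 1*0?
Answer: 5/73 ≈ 0.068493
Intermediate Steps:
P = 13 (P = 13 + 0 = 13)
H(O) = 5 (H(O) = √25 = 5)
a = 73 (a = 21 + 13*(-3 - 1*(-7)) = 21 + 13*(-3 + 7) = 21 + 13*4 = 21 + 52 = 73)
H(9)/a = 5/73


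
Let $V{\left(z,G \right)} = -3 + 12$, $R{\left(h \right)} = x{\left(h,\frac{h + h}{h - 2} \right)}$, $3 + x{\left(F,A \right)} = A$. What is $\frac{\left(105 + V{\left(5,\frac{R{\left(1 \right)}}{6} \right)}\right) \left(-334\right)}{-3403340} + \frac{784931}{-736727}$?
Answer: $- \frac{660833863072}{626833117045} \approx -1.0542$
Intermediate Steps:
$x{\left(F,A \right)} = -3 + A$
$R{\left(h \right)} = -3 + \frac{2 h}{-2 + h}$ ($R{\left(h \right)} = -3 + \frac{h + h}{h - 2} = -3 + \frac{2 h}{-2 + h}$)
$V{\left(z,G \right)} = 9$
$\frac{\left(105 + V{\left(5,\frac{R{\left(1 \right)}}{6} \right)}\right) \left(-334\right)}{-3403340} + \frac{784931}{-736727} = \frac{\left(105 + 9\right) \left(-334\right)}{-3403340} + \frac{784931}{-736727} = 114 \left(-334\right) \left(- \frac{1}{3403340}\right) + 784931 \left(- \frac{1}{736727}\right) = \left(-38076\right) \left(- \frac{1}{3403340}\right) - \frac{784931}{736727} = \frac{9519}{850835} - \frac{784931}{736727} = - \frac{660833863072}{626833117045}$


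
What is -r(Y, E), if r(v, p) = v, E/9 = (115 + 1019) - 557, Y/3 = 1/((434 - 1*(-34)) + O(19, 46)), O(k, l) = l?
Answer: -3/514 ≈ -0.0058366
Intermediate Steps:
Y = 3/514 (Y = 3/((434 - 1*(-34)) + 46) = 3/((434 + 34) + 46) = 3/(468 + 46) = 3/514 ≈ 0.0058366)
E = 5193 (E = 9*((115 + 1019) - 557) = 9*(1134 - 557) = 9*577 = 5193)
-r(Y, E) = -1*3/514 = -3/514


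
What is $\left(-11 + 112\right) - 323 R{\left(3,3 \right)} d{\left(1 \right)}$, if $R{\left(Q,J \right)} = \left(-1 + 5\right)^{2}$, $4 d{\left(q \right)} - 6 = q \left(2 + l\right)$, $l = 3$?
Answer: $-14111$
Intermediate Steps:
$d{\left(q \right)} = \frac{3}{2} + \frac{5 q}{4}$ ($d{\left(q \right)} = \frac{3}{2} + \frac{q \left(2 + 3\right)}{4} = \frac{3}{2} + \frac{q 5}{4} = \frac{3}{2} + \frac{5 q}{4}$)
$R{\left(Q,J \right)} = 16$ ($R{\left(Q,J \right)} = 4^{2} = 16$)
$\left(-11 + 112\right) - 323 R{\left(3,3 \right)} d{\left(1 \right)} = \left(-11 + 112\right) - 323 \cdot 16 \left(\frac{3}{2} + \frac{5}{4} \cdot 1\right) = 101 - 323 \cdot 16 \left(\frac{3}{2} + \frac{5}{4}\right) = 101 - 323 \cdot 16 \cdot \frac{11}{4} = 101 - 14212 = -14111$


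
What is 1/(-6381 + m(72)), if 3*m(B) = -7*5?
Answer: -3/19178 ≈ -0.00015643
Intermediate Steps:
m(B) = -35/3 (m(B) = (-7*5)/3 = (1/3)*(-35) = -35/3)
1/(-6381 + m(72)) = 1/(-6381 - 35/3) = 1/(-19178/3) = -3/19178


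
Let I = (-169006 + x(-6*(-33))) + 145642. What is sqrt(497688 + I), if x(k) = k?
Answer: sqrt(474522) ≈ 688.86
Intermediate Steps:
I = -23166 (I = (-169006 - 6*(-33)) + 145642 = (-169006 + 198) + 145642 = -168808 + 145642 = -23166)
sqrt(497688 + I) = sqrt(497688 - 23166) = sqrt(474522)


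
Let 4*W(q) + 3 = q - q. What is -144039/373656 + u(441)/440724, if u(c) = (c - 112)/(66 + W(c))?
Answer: -1380680434525/3581771881032 ≈ -0.38547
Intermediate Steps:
W(q) = -¾ (W(q) = -¾ + (q - q)/4 = -¾ + (¼)*0 = -¾ + 0 = -¾)
u(c) = -448/261 + 4*c/261 (u(c) = (c - 112)/(66 - ¾) = (-112 + c)/(261/4) = (-112 + c)*(4/261) = -448/261 + 4*c/261)
-144039/373656 + u(441)/440724 = -144039/373656 + (-448/261 + (4/261)*441)/440724 = -144039*1/373656 + (-448/261 + 196/29)*(1/440724) = -48013/124552 + (1316/261)*(1/440724) = -48013/124552 + 329/28757241 = -1380680434525/3581771881032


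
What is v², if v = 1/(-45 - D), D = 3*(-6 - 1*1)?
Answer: 1/576 ≈ 0.0017361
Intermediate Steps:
D = -21 (D = 3*(-6 - 1) = 3*(-7) = -21)
v = -1/24 (v = 1/(-45 - 1*(-21)) = 1/(-45 + 21) = 1/(-24) = -1/24 ≈ -0.041667)
v² = (-1/24)² = 1/576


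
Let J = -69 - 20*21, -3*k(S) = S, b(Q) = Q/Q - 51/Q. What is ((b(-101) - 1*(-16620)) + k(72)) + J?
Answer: 1626959/101 ≈ 16109.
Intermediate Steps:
b(Q) = 1 - 51/Q
k(S) = -S/3
J = -489 (J = -69 - 420 = -489)
((b(-101) - 1*(-16620)) + k(72)) + J = (((-51 - 101)/(-101) - 1*(-16620)) - ⅓*72) - 489 = ((-1/101*(-152) + 16620) - 24) - 489 = ((152/101 + 16620) - 24) - 489 = (1678772/101 - 24) - 489 = 1676348/101 - 489 = 1626959/101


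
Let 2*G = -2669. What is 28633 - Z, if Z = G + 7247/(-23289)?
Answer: 1395840709/46578 ≈ 29968.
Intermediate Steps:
G = -2669/2 (G = (1/2)*(-2669) = -2669/2 ≈ -1334.5)
Z = -62172835/46578 (Z = -2669/2 + 7247/(-23289) = -2669/2 + 7247*(-1/23289) = -2669/2 - 7247/23289 = -62172835/46578 ≈ -1334.8)
28633 - Z = 28633 - 1*(-62172835/46578) = 28633 + 62172835/46578 = 1395840709/46578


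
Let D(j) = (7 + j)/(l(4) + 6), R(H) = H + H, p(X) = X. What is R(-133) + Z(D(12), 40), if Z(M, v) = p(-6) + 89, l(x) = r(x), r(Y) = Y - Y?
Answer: -183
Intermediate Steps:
r(Y) = 0
R(H) = 2*H
l(x) = 0
D(j) = 7/6 + j/6 (D(j) = (7 + j)/(0 + 6) = (7 + j)/6 = (7 + j)*(⅙) = 7/6 + j/6)
Z(M, v) = 83 (Z(M, v) = -6 + 89 = 83)
R(-133) + Z(D(12), 40) = 2*(-133) + 83 = -266 + 83 = -183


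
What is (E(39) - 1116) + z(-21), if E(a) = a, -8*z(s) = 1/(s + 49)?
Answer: -241249/224 ≈ -1077.0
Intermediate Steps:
z(s) = -1/(8*(49 + s)) (z(s) = -1/(8*(s + 49)) = -1/(8*(49 + s)))
(E(39) - 1116) + z(-21) = (39 - 1116) - 1/(392 + 8*(-21)) = -1077 - 1/(392 - 168) = -1077 - 1/224 = -241249/224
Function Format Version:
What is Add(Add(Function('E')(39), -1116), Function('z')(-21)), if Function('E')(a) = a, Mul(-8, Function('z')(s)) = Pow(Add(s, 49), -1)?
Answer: Rational(-241249, 224) ≈ -1077.0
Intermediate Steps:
Function('z')(s) = Mul(Rational(-1, 8), Pow(Add(49, s), -1)) (Function('z')(s) = Mul(Rational(-1, 8), Pow(Add(s, 49), -1)) = Mul(Rational(-1, 8), Pow(Add(49, s), -1)))
Add(Add(Function('E')(39), -1116), Function('z')(-21)) = Add(Add(39, -1116), Mul(-1, Pow(Add(392, Mul(8, -21)), -1))) = Add(-1077, Mul(-1, Pow(Add(392, -168), -1))) = Add(-1077, Mul(-1, Pow(224, -1))) = Add(-1077, Mul(-1, Rational(1, 224))) = Add(-1077, Rational(-1, 224)) = Rational(-241249, 224)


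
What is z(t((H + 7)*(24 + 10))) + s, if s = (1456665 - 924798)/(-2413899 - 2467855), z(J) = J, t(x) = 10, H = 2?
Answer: 48285673/4881754 ≈ 9.8911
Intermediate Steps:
s = -531867/4881754 (s = 531867/(-4881754) = 531867*(-1/4881754) = -531867/4881754 ≈ -0.10895)
z(t((H + 7)*(24 + 10))) + s = 10 - 531867/4881754 = 48285673/4881754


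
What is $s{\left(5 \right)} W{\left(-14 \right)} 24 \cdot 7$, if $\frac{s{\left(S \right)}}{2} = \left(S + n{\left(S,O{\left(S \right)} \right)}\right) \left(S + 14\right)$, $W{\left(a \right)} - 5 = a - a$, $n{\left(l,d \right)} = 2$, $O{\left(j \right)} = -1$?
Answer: $223440$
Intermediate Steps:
$W{\left(a \right)} = 5$ ($W{\left(a \right)} = 5 + \left(a - a\right) = 5 + 0 = 5$)
$s{\left(S \right)} = 2 \left(2 + S\right) \left(14 + S\right)$ ($s{\left(S \right)} = 2 \left(S + 2\right) \left(S + 14\right) = 2 \left(2 + S\right) \left(14 + S\right)$)
$s{\left(5 \right)} W{\left(-14 \right)} 24 \cdot 7 = \left(56 + 2 \cdot 5^{2} + 32 \cdot 5\right) 5 \cdot 24 \cdot 7 = \left(56 + 2 \cdot 25 + 160\right) 5 \cdot 168 = \left(56 + 50 + 160\right) 5 \cdot 168 = 266 \cdot 5 \cdot 168 = 1330 \cdot 168 = 223440$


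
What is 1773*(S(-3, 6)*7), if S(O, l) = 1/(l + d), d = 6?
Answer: 4137/4 ≈ 1034.3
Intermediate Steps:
S(O, l) = 1/(6 + l) (S(O, l) = 1/(l + 6) = 1/(6 + l))
1773*(S(-3, 6)*7) = 1773*(7/(6 + 6)) = 1773*(7/12) = 4137/4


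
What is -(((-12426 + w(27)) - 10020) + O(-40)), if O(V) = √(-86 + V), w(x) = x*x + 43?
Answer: 21674 - 3*I*√14 ≈ 21674.0 - 11.225*I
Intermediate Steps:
w(x) = 43 + x² (w(x) = x² + 43 = 43 + x²)
-(((-12426 + w(27)) - 10020) + O(-40)) = -(((-12426 + (43 + 27²)) - 10020) + √(-86 - 40)) = -(((-12426 + (43 + 729)) - 10020) + √(-126)) = -(((-12426 + 772) - 10020) + 3*I*√14) = -((-11654 - 10020) + 3*I*√14) = -(-21674 + 3*I*√14) = 21674 - 3*I*√14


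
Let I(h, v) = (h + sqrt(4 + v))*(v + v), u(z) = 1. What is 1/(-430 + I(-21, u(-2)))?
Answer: -118/55691 - sqrt(5)/111382 ≈ -0.0021389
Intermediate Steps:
I(h, v) = 2*v*(h + sqrt(4 + v)) (I(h, v) = (h + sqrt(4 + v))*(2*v) = 2*v*(h + sqrt(4 + v)))
1/(-430 + I(-21, u(-2))) = 1/(-430 + 2*1*(-21 + sqrt(4 + 1))) = 1/(-430 + 2*1*(-21 + sqrt(5))) = 1/(-430 + (-42 + 2*sqrt(5))) = 1/(-472 + 2*sqrt(5))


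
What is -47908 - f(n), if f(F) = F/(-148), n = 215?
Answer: -7090169/148 ≈ -47907.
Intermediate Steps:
f(F) = -F/148 (f(F) = F*(-1/148) = -F/148)
-47908 - f(n) = -47908 - (-1)*215/148 = -47908 - 1*(-215/148) = -47908 + 215/148 = -7090169/148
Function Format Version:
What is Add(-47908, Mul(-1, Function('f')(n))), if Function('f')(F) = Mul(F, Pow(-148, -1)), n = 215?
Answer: Rational(-7090169, 148) ≈ -47907.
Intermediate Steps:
Function('f')(F) = Mul(Rational(-1, 148), F) (Function('f')(F) = Mul(F, Rational(-1, 148)) = Mul(Rational(-1, 148), F))
Add(-47908, Mul(-1, Function('f')(n))) = Add(-47908, Mul(-1, Mul(Rational(-1, 148), 215))) = Add(-47908, Mul(-1, Rational(-215, 148))) = Add(-47908, Rational(215, 148)) = Rational(-7090169, 148)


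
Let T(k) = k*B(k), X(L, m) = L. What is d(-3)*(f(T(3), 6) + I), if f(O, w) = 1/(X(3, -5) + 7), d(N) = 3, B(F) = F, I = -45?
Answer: -1347/10 ≈ -134.70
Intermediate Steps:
T(k) = k² (T(k) = k*k = k²)
f(O, w) = ⅒ (f(O, w) = 1/(3 + 7) = 1/10 = ⅒)
d(-3)*(f(T(3), 6) + I) = 3*(⅒ - 45) = 3*(-449/10) = -1347/10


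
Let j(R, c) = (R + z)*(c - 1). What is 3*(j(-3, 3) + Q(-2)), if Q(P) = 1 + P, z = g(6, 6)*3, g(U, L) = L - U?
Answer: -21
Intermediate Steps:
z = 0 (z = (6 - 1*6)*3 = (6 - 6)*3 = 0*3 = 0)
j(R, c) = R*(-1 + c) (j(R, c) = (R + 0)*(c - 1) = R*(-1 + c))
3*(j(-3, 3) + Q(-2)) = 3*(-3*(-1 + 3) + (1 - 2)) = 3*(-3*2 - 1) = 3*(-6 - 1) = 3*(-7) = -21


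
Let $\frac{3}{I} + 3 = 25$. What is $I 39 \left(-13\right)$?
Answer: $- \frac{1521}{22} \approx -69.136$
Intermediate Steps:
$I = \frac{3}{22}$ ($I = \frac{3}{-3 + 25} = \frac{3}{22} \approx 0.13636$)
$I 39 \left(-13\right) = \frac{3}{22} \cdot 39 \left(-13\right) = \frac{117}{22} \left(-13\right) = - \frac{1521}{22}$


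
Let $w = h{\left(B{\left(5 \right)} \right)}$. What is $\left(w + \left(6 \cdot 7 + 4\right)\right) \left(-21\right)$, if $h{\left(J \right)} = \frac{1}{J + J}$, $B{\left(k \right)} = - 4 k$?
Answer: $- \frac{38619}{40} \approx -965.47$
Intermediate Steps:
$h{\left(J \right)} = \frac{1}{2 J}$
$w = - \frac{1}{40}$ ($w = \frac{1}{2 \left(\left(-4\right) 5\right)} = \frac{1}{2 \left(-20\right)} = \frac{1}{2} \left(- \frac{1}{20}\right) = - \frac{1}{40} \approx -0.025$)
$\left(w + \left(6 \cdot 7 + 4\right)\right) \left(-21\right) = \left(- \frac{1}{40} + \left(6 \cdot 7 + 4\right)\right) \left(-21\right) = \left(- \frac{1}{40} + \left(42 + 4\right)\right) \left(-21\right) = \left(- \frac{1}{40} + 46\right) \left(-21\right) = \frac{1839}{40} \left(-21\right) = - \frac{38619}{40}$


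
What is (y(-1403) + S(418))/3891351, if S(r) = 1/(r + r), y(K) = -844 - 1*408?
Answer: -1046671/3253169436 ≈ -0.00032174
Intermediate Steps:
y(K) = -1252 (y(K) = -844 - 408 = -1252)
S(r) = 1/(2*r)
(y(-1403) + S(418))/3891351 = (-1252 + (½)/418)/3891351 = (-1252 + (½)*(1/418))*(1/3891351) = (-1252 + 1/836)*(1/3891351) = -1046671/836*1/3891351 = -1046671/3253169436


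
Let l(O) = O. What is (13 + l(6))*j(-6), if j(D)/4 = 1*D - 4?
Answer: -760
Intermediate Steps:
j(D) = -16 + 4*D (j(D) = 4*(1*D - 4) = 4*(D - 4) = 4*(-4 + D) = -16 + 4*D)
(13 + l(6))*j(-6) = (13 + 6)*(-16 + 4*(-6)) = 19*(-16 - 24) = 19*(-40) = -760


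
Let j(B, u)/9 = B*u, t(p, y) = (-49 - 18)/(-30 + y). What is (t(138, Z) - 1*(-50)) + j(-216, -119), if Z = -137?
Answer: 38641529/167 ≈ 2.3139e+5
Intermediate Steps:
t(p, y) = -67/(-30 + y)
j(B, u) = 9*B*u (j(B, u) = 9*(B*u) = 9*B*u)
(t(138, Z) - 1*(-50)) + j(-216, -119) = (-67/(-30 - 137) - 1*(-50)) + 9*(-216)*(-119) = (-67/(-167) + 50) + 231336 = (-67*(-1/167) + 50) + 231336 = (67/167 + 50) + 231336 = 8417/167 + 231336 = 38641529/167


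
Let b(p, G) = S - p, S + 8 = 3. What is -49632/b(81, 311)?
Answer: 24816/43 ≈ 577.12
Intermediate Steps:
S = -5 (S = -8 + 3 = -5)
b(p, G) = -5 - p
-49632/b(81, 311) = -49632/(-5 - 1*81) = -49632/(-5 - 81) = -49632/(-86) = -49632*(-1/86) = 24816/43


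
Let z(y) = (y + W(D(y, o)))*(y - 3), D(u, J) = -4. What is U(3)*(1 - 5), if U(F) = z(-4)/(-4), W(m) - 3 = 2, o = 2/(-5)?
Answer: -7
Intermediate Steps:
o = -⅖ (o = 2*(-⅕) = -⅖ ≈ -0.40000)
W(m) = 5 (W(m) = 3 + 2 = 5)
z(y) = (-3 + y)*(5 + y) (z(y) = (y + 5)*(y - 3) = (5 + y)*(-3 + y) = (-3 + y)*(5 + y))
U(F) = 7/4 (U(F) = (-15 + (-4)² + 2*(-4))/(-4) = (-15 + 16 - 8)*(-¼) = -7*(-¼) = 7/4)
U(3)*(1 - 5) = 7*(1 - 5)/4 = (7/4)*(-4) = -7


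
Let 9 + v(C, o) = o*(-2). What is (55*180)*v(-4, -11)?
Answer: 128700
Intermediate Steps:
v(C, o) = -9 - 2*o (v(C, o) = -9 + o*(-2) = -9 - 2*o)
(55*180)*v(-4, -11) = (55*180)*(-9 - 2*(-11)) = 9900*(-9 + 22) = 9900*13 = 128700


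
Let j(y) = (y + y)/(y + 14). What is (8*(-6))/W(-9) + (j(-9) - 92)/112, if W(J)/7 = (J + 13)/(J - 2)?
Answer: 5041/280 ≈ 18.004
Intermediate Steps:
j(y) = 2*y/(14 + y) (j(y) = (2*y)/(14 + y) = 2*y/(14 + y))
W(J) = 7*(13 + J)/(-2 + J) (W(J) = 7*((J + 13)/(J - 2)) = 7*((13 + J)/(-2 + J)) = 7*(13 + J)/(-2 + J))
(8*(-6))/W(-9) + (j(-9) - 92)/112 = (8*(-6))/((7*(13 - 9)/(-2 - 9))) + (2*(-9)/(14 - 9) - 92)/112 = -48/(7*4/(-11)) + (2*(-9)/5 - 92)*(1/112) = -48/(7*(-1/11)*4) + (2*(-9)*(⅕) - 92)*(1/112) = -48/(-28/11) + (-18/5 - 92)*(1/112) = -48*(-11/28) - 478/5*1/112 = 132/7 - 239/280 = 5041/280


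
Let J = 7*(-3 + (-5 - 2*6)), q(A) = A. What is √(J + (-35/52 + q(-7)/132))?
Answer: I*√103597494/858 ≈ 11.863*I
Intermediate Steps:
J = -140 (J = 7*(-3 + (-5 - 12)) = 7*(-3 - 17) = 7*(-20) = -140)
√(J + (-35/52 + q(-7)/132)) = √(-140 + (-35/52 - 7/132)) = √(-140 - 623/858) = √(-120743/858) = I*√103597494/858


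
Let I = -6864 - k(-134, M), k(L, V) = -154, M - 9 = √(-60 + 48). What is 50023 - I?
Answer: 56733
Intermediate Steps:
M = 9 + 2*I*√3 (M = 9 + √(-60 + 48) = 9 + √(-12) = 9 + 2*I*√3 ≈ 9.0 + 3.4641*I)
I = -6710 (I = -6864 - 1*(-154) = -6864 + 154 = -6710)
50023 - I = 50023 - 1*(-6710) = 50023 + 6710 = 56733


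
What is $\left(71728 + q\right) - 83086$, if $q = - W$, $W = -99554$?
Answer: $88196$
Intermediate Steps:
$q = 99554$ ($q = \left(-1\right) \left(-99554\right) = 99554$)
$\left(71728 + q\right) - 83086 = \left(71728 + 99554\right) - 83086 = 171282 - 83086 = 88196$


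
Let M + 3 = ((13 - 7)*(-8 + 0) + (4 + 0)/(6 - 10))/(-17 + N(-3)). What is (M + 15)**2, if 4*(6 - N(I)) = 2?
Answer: 139876/529 ≈ 264.42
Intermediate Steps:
N(I) = 11/2 (N(I) = 6 - 1/4*2 = 6 - 1/2 = 11/2)
M = 29/23 (M = -3 + ((13 - 7)*(-8 + 0) + (4 + 0)/(6 - 10))/(-17 + 11/2) = -3 + (6*(-8) + 4/(-4))/(-23/2) = -3 + (-48 + 4*(-1/4))*(-2/23) = -3 + (-48 - 1)*(-2/23) = -3 - 49*(-2/23) = -3 + 98/23 = 29/23 ≈ 1.2609)
(M + 15)**2 = (29/23 + 15)**2 = (374/23)**2 = 139876/529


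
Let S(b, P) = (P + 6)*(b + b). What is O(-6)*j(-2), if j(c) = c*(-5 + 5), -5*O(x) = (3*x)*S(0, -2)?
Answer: 0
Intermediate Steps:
S(b, P) = 2*b*(6 + P) (S(b, P) = (6 + P)*(2*b) = 2*b*(6 + P))
O(x) = 0 (O(x) = -3*x*2*0*(6 - 2)/5 = -3*x*2*0*4/5 = -3*x*0/5 = -1/5*0 = 0)
j(c) = 0 (j(c) = c*0 = 0)
O(-6)*j(-2) = 0*0 = 0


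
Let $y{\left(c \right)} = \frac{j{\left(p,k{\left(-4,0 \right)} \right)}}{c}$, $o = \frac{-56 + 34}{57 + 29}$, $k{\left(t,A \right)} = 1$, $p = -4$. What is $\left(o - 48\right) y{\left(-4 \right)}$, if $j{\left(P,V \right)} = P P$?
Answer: $\frac{8300}{43} \approx 193.02$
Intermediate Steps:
$j{\left(P,V \right)} = P^{2}$
$o = - \frac{11}{43}$ ($o = - \frac{22}{86} = \left(-22\right) \frac{1}{86} = - \frac{11}{43} \approx -0.25581$)
$y{\left(c \right)} = \frac{16}{c}$ ($y{\left(c \right)} = \frac{\left(-4\right)^{2}}{c} = \frac{16}{c}$)
$\left(o - 48\right) y{\left(-4 \right)} = \left(- \frac{11}{43} - 48\right) \frac{16}{-4} = - \frac{2075 \cdot 16 \left(- \frac{1}{4}\right)}{43} = \left(- \frac{2075}{43}\right) \left(-4\right) = \frac{8300}{43}$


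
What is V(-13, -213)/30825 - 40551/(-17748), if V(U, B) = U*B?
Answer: 16038627/6754100 ≈ 2.3746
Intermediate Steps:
V(U, B) = B*U
V(-13, -213)/30825 - 40551/(-17748) = -213*(-13)/30825 - 40551/(-17748) = 2769*(1/30825) - 40551*(-1/17748) = 923/10275 + 13517/5916 = 16038627/6754100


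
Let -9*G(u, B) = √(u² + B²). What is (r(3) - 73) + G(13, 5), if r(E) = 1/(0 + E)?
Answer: -218/3 - √194/9 ≈ -74.214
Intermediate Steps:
G(u, B) = -√(B² + u²)/9 (G(u, B) = -√(u² + B²)/9 = -√(B² + u²)/9)
r(E) = 1/E
(r(3) - 73) + G(13, 5) = (1/3 - 73) - √(5² + 13²)/9 = (⅓ - 73) - √(25 + 169)/9 = -218/3 - √194/9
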